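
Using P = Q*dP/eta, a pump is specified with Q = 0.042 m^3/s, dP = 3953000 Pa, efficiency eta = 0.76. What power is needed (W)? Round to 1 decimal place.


P = Q * dP / eta
P = 0.042 * 3953000 / 0.76
P = 166026.0 / 0.76
P = 218455.3 W


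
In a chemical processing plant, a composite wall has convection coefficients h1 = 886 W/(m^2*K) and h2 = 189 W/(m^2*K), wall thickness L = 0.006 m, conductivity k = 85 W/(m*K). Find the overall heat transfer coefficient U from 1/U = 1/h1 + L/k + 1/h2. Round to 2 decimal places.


1/U = 1/h1 + L/k + 1/h2
1/U = 1/886 + 0.006/85 + 1/189
1/U = 0.0011286682 + 7.05882e-05 + 0.0052910053
1/U = 0.0064902617
U = 154.08 W/(m^2*K)


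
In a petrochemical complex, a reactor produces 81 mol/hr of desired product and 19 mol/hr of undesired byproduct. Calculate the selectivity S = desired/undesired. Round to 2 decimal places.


S = desired product rate / undesired product rate
S = 81 / 19
S = 4.26


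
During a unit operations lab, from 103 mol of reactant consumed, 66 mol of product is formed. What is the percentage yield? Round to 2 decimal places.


Yield = (moles product / moles consumed) * 100%
Yield = (66 / 103) * 100
Yield = 0.6408 * 100
Yield = 64.08%


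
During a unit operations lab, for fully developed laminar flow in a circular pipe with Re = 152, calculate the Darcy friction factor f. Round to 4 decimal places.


f = 64 / Re
f = 64 / 152
f = 0.4211


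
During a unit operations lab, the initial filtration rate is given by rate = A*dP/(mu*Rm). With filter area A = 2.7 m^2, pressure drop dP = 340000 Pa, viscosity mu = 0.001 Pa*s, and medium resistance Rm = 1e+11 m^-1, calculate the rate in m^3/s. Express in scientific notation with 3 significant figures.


rate = A * dP / (mu * Rm)
rate = 2.7 * 340000 / (0.001 * 1e+11)
rate = 918000.0 / 1.000e+08
rate = 9.18e-03 m^3/s


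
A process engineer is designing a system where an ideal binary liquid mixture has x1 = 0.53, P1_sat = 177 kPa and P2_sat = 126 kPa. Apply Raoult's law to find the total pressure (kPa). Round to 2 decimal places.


P = x1*P1_sat + x2*P2_sat
x2 = 1 - x1 = 1 - 0.53 = 0.47
P = 0.53*177 + 0.47*126
P = 93.81 + 59.22
P = 153.03 kPa


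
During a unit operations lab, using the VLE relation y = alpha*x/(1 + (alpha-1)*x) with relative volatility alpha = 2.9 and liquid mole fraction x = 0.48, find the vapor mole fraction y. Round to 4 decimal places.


y = alpha*x / (1 + (alpha-1)*x)
y = 2.9*0.48 / (1 + (2.9-1)*0.48)
y = 1.392 / (1 + 0.912)
y = 1.392 / 1.912
y = 0.7280


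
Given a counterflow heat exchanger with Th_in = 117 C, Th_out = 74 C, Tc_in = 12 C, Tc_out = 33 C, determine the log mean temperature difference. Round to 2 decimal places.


dT1 = Th_in - Tc_out = 117 - 33 = 84
dT2 = Th_out - Tc_in = 74 - 12 = 62
LMTD = (dT1 - dT2) / ln(dT1/dT2)
LMTD = (84 - 62) / ln(84/62)
LMTD = 72.44 K


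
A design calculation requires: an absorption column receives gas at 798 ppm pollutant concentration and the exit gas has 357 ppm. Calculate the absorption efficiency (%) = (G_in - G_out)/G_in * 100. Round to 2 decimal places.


Efficiency = (G_in - G_out) / G_in * 100%
Efficiency = (798 - 357) / 798 * 100
Efficiency = 441 / 798 * 100
Efficiency = 55.26%


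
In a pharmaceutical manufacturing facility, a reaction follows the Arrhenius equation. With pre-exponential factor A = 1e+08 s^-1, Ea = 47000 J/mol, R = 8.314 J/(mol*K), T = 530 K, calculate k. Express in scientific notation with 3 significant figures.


k = A * exp(-Ea/(R*T))
k = 1e+08 * exp(-47000 / (8.314 * 530))
k = 1e+08 * exp(-10.666255)
k = 2.33e+03


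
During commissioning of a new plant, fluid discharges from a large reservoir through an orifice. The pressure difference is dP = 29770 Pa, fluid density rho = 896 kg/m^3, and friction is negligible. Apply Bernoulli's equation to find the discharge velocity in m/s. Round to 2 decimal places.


v = sqrt(2*dP/rho)
v = sqrt(2*29770/896)
v = sqrt(66.450893)
v = 8.15 m/s


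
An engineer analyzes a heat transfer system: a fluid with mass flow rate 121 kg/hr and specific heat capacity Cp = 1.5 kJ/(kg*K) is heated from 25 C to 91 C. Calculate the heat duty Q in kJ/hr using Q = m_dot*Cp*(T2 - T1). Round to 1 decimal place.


Q = m_dot * Cp * (T2 - T1)
Q = 121 * 1.5 * (91 - 25)
Q = 121 * 1.5 * 66
Q = 11979.0 kJ/hr


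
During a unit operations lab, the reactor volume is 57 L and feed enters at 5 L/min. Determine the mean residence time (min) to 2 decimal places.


tau = V / v0
tau = 57 / 5
tau = 11.40 min


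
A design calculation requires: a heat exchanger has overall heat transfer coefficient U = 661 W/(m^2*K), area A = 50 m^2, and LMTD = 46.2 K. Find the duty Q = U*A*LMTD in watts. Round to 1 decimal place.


Q = U * A * LMTD
Q = 661 * 50 * 46.2
Q = 1526910.0 W


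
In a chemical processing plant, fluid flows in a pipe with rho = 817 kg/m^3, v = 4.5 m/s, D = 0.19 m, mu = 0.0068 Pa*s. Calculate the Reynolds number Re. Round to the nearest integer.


Re = rho * v * D / mu
Re = 817 * 4.5 * 0.19 / 0.0068
Re = 698.535 / 0.0068
Re = 102726


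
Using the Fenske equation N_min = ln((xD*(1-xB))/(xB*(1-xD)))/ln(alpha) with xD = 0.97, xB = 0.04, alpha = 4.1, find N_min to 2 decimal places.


N_min = ln((xD*(1-xB))/(xB*(1-xD))) / ln(alpha)
Numerator inside ln: 0.9312 / 0.0012 = 776.0
ln(776.0) = 6.654153
ln(alpha) = ln(4.1) = 1.410987
N_min = 6.654153 / 1.410987 = 4.72


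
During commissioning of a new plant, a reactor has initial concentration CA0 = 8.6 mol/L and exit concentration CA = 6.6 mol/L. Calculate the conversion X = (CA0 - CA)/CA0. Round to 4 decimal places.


X = (CA0 - CA) / CA0
X = (8.6 - 6.6) / 8.6
X = 2.0 / 8.6
X = 0.2326


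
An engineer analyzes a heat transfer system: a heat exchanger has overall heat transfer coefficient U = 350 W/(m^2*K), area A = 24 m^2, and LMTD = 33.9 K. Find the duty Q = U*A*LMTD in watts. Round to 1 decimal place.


Q = U * A * LMTD
Q = 350 * 24 * 33.9
Q = 284760.0 W


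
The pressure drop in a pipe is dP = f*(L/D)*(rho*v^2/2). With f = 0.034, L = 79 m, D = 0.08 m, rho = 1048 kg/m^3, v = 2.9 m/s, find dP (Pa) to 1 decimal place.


dP = f * (L/D) * (rho*v^2/2)
dP = 0.034 * (79/0.08) * (1048*2.9^2/2)
L/D = 987.5
rho*v^2/2 = 1048*8.41/2 = 4406.84
dP = 0.034 * 987.5 * 4406.84
dP = 147959.7 Pa


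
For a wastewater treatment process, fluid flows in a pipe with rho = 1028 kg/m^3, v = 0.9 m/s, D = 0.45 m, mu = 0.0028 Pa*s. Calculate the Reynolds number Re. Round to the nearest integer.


Re = rho * v * D / mu
Re = 1028 * 0.9 * 0.45 / 0.0028
Re = 416.34 / 0.0028
Re = 148693


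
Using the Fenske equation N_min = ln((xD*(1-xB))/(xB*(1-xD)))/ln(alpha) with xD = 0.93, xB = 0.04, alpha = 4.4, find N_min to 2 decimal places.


N_min = ln((xD*(1-xB))/(xB*(1-xD))) / ln(alpha)
Numerator inside ln: 0.8928 / 0.0028 = 318.857143
ln(318.857143) = 5.764743
ln(alpha) = ln(4.4) = 1.481605
N_min = 5.764743 / 1.481605 = 3.89


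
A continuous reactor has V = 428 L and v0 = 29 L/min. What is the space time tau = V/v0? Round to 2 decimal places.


tau = V / v0
tau = 428 / 29
tau = 14.76 min


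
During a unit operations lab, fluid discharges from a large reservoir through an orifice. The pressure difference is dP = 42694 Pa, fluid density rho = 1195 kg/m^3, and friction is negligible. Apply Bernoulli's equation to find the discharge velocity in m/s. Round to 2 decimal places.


v = sqrt(2*dP/rho)
v = sqrt(2*42694/1195)
v = sqrt(71.454393)
v = 8.45 m/s


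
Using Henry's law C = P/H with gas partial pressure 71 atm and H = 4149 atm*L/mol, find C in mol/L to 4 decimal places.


C = P / H
C = 71 / 4149
C = 0.0171 mol/L


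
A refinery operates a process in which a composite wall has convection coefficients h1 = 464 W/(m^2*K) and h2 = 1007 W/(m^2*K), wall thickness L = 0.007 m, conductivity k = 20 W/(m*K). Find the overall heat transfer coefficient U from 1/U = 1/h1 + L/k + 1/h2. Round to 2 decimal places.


1/U = 1/h1 + L/k + 1/h2
1/U = 1/464 + 0.007/20 + 1/1007
1/U = 0.0021551724 + 0.00035 + 0.0009930487
1/U = 0.0034982211
U = 285.86 W/(m^2*K)


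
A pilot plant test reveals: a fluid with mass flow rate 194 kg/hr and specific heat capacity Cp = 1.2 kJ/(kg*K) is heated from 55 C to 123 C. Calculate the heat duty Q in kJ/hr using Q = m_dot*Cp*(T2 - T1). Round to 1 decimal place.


Q = m_dot * Cp * (T2 - T1)
Q = 194 * 1.2 * (123 - 55)
Q = 194 * 1.2 * 68
Q = 15830.4 kJ/hr


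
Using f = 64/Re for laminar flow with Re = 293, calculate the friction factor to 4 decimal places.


f = 64 / Re
f = 64 / 293
f = 0.2184


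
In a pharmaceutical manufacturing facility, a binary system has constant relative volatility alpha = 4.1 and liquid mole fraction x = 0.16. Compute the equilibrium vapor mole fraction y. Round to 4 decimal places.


y = alpha*x / (1 + (alpha-1)*x)
y = 4.1*0.16 / (1 + (4.1-1)*0.16)
y = 0.656 / (1 + 0.496)
y = 0.656 / 1.496
y = 0.4385


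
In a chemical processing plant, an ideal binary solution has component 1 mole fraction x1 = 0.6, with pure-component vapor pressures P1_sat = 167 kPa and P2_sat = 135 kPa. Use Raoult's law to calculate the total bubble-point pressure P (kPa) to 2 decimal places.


P = x1*P1_sat + x2*P2_sat
x2 = 1 - x1 = 1 - 0.6 = 0.4
P = 0.6*167 + 0.4*135
P = 100.2 + 54.0
P = 154.20 kPa


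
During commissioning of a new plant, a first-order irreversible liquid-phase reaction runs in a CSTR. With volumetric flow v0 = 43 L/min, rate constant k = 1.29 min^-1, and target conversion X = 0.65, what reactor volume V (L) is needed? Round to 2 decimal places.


V = v0 * X / (k * (1 - X))
V = 43 * 0.65 / (1.29 * (1 - 0.65))
V = 27.95 / (1.29 * 0.35)
V = 27.95 / 0.4515
V = 61.90 L


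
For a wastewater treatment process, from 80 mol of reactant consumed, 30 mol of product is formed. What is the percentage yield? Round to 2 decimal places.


Yield = (moles product / moles consumed) * 100%
Yield = (30 / 80) * 100
Yield = 0.375 * 100
Yield = 37.50%


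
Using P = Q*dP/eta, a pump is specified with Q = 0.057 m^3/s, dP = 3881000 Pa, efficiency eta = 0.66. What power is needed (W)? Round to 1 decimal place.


P = Q * dP / eta
P = 0.057 * 3881000 / 0.66
P = 221217.0 / 0.66
P = 335177.3 W


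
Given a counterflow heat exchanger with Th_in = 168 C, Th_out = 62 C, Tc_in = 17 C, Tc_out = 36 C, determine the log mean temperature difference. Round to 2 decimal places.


dT1 = Th_in - Tc_out = 168 - 36 = 132
dT2 = Th_out - Tc_in = 62 - 17 = 45
LMTD = (dT1 - dT2) / ln(dT1/dT2)
LMTD = (132 - 45) / ln(132/45)
LMTD = 80.84 K


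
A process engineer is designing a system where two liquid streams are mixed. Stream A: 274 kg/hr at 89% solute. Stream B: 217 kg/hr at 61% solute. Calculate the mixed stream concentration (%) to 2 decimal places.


Mass balance on solute: F1*x1 + F2*x2 = F3*x3
F3 = F1 + F2 = 274 + 217 = 491 kg/hr
x3 = (F1*x1 + F2*x2)/F3
x3 = (274*0.89 + 217*0.61) / 491
x3 = 76.63%


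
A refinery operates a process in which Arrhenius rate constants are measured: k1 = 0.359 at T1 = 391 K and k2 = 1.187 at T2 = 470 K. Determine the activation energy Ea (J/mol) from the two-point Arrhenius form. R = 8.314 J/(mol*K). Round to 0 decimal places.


Ea = R * ln(k2/k1) / (1/T1 - 1/T2)
ln(k2/k1) = ln(1.187/0.359) = 1.195862
1/T1 - 1/T2 = 1/391 - 1/470 = 0.000429885183
Ea = 8.314 * 1.195862 / 0.000429885183
Ea = 23128 J/mol


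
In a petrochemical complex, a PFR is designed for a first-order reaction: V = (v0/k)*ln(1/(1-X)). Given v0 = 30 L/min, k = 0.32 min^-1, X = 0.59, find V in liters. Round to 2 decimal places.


V = (v0/k) * ln(1/(1-X))
V = (30/0.32) * ln(1/(1-0.59))
V = 93.75 * ln(2.439024)
V = 93.75 * 0.891598
V = 83.59 L


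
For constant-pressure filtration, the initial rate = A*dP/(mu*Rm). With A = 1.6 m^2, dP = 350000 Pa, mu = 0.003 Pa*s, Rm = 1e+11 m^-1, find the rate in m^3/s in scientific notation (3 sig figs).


rate = A * dP / (mu * Rm)
rate = 1.6 * 350000 / (0.003 * 1e+11)
rate = 560000.0 / 3.000e+08
rate = 1.87e-03 m^3/s


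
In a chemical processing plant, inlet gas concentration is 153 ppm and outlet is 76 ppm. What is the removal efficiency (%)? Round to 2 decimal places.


Efficiency = (G_in - G_out) / G_in * 100%
Efficiency = (153 - 76) / 153 * 100
Efficiency = 77 / 153 * 100
Efficiency = 50.33%


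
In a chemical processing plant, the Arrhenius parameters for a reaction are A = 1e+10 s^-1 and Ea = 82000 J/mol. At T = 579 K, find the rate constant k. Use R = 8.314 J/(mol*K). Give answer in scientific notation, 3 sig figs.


k = A * exp(-Ea/(R*T))
k = 1e+10 * exp(-82000 / (8.314 * 579))
k = 1e+10 * exp(-17.034338)
k = 4.00e+02


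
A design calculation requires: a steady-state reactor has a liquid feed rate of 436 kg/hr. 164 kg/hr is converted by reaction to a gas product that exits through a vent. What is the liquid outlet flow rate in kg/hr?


Steady-state mass balance on the main outlet: F_out = F_in - F_removed
F_out = 436 - 164
F_out = 272 kg/hr


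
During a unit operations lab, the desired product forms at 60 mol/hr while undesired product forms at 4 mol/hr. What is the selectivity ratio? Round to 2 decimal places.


S = desired product rate / undesired product rate
S = 60 / 4
S = 15.00


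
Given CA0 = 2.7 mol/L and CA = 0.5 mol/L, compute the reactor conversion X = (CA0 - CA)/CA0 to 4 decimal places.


X = (CA0 - CA) / CA0
X = (2.7 - 0.5) / 2.7
X = 2.2 / 2.7
X = 0.8148


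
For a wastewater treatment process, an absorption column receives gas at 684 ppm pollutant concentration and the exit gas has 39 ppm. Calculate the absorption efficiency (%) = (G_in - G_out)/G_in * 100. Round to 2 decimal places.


Efficiency = (G_in - G_out) / G_in * 100%
Efficiency = (684 - 39) / 684 * 100
Efficiency = 645 / 684 * 100
Efficiency = 94.30%


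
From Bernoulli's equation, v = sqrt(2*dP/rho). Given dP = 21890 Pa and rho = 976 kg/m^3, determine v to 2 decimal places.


v = sqrt(2*dP/rho)
v = sqrt(2*21890/976)
v = sqrt(44.856557)
v = 6.70 m/s


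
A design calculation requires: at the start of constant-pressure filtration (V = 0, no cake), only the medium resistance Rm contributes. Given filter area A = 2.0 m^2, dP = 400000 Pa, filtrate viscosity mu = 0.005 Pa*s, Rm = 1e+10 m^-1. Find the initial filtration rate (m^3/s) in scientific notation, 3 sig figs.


rate = A * dP / (mu * Rm)
rate = 2.0 * 400000 / (0.005 * 1e+10)
rate = 800000.0 / 5.000e+07
rate = 1.60e-02 m^3/s


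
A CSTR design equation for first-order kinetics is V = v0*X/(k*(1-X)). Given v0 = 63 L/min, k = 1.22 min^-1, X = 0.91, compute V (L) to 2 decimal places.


V = v0 * X / (k * (1 - X))
V = 63 * 0.91 / (1.22 * (1 - 0.91))
V = 57.33 / (1.22 * 0.09)
V = 57.33 / 0.1098
V = 522.13 L


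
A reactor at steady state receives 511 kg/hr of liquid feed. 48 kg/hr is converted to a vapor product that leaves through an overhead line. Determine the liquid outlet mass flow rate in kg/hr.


Steady-state mass balance on the main outlet: F_out = F_in - F_removed
F_out = 511 - 48
F_out = 463 kg/hr


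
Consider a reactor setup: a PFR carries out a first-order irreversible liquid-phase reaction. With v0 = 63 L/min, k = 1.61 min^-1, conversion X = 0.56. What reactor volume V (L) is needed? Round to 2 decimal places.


V = (v0/k) * ln(1/(1-X))
V = (63/1.61) * ln(1/(1-0.56))
V = 39.130435 * ln(2.272727)
V = 39.130435 * 0.82098
V = 32.13 L


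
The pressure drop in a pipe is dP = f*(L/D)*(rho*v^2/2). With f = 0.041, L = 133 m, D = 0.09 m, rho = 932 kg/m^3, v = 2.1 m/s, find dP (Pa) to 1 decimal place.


dP = f * (L/D) * (rho*v^2/2)
dP = 0.041 * (133/0.09) * (932*2.1^2/2)
L/D = 1477.77777778
rho*v^2/2 = 932*4.41/2 = 2055.06
dP = 0.041 * 1477.77777778 * 2055.06
dP = 124513.8 Pa


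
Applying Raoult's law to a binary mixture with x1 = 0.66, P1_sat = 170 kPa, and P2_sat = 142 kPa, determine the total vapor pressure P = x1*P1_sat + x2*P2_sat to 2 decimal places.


P = x1*P1_sat + x2*P2_sat
x2 = 1 - x1 = 1 - 0.66 = 0.34
P = 0.66*170 + 0.34*142
P = 112.2 + 48.28
P = 160.48 kPa


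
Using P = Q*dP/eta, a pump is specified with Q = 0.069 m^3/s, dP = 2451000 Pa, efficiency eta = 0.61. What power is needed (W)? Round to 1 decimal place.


P = Q * dP / eta
P = 0.069 * 2451000 / 0.61
P = 169119.0 / 0.61
P = 277244.3 W


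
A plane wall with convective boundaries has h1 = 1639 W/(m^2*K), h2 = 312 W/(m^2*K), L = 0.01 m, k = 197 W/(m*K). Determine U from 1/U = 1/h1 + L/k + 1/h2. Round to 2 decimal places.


1/U = 1/h1 + L/k + 1/h2
1/U = 1/1639 + 0.01/197 + 1/312
1/U = 0.0006101281 + 5.07614e-05 + 0.0032051282
1/U = 0.0038660177
U = 258.66 W/(m^2*K)


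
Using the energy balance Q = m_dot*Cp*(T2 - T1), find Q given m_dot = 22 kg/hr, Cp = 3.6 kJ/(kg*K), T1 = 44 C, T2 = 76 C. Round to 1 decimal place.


Q = m_dot * Cp * (T2 - T1)
Q = 22 * 3.6 * (76 - 44)
Q = 22 * 3.6 * 32
Q = 2534.4 kJ/hr


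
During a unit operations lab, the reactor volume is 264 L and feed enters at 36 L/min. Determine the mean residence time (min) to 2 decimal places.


tau = V / v0
tau = 264 / 36
tau = 7.33 min


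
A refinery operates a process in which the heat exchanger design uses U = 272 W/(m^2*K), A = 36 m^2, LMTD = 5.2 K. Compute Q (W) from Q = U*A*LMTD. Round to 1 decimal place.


Q = U * A * LMTD
Q = 272 * 36 * 5.2
Q = 50918.4 W


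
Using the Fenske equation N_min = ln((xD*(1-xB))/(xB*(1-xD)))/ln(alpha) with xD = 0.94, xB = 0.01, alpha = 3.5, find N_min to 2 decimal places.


N_min = ln((xD*(1-xB))/(xB*(1-xD))) / ln(alpha)
Numerator inside ln: 0.9306 / 0.0006 = 1551.0
ln(1551.0) = 7.346655
ln(alpha) = ln(3.5) = 1.252763
N_min = 7.346655 / 1.252763 = 5.86


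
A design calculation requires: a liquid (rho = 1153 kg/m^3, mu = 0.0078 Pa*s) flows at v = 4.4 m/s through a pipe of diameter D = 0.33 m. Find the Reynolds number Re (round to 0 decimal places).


Re = rho * v * D / mu
Re = 1153 * 4.4 * 0.33 / 0.0078
Re = 1674.156 / 0.0078
Re = 214635


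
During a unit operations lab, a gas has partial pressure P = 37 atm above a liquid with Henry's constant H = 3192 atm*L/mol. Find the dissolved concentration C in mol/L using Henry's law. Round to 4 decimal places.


C = P / H
C = 37 / 3192
C = 0.0116 mol/L


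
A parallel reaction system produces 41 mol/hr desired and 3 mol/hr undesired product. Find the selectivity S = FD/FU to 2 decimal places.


S = desired product rate / undesired product rate
S = 41 / 3
S = 13.67


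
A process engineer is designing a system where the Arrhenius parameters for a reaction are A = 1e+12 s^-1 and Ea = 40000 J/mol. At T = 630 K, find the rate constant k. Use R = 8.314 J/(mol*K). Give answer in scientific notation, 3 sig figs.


k = A * exp(-Ea/(R*T))
k = 1e+12 * exp(-40000 / (8.314 * 630))
k = 1e+12 * exp(-7.636765)
k = 4.82e+08


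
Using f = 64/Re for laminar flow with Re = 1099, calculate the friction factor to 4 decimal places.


f = 64 / Re
f = 64 / 1099
f = 0.0582


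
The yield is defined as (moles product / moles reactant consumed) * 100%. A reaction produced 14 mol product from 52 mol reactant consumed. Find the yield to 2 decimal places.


Yield = (moles product / moles consumed) * 100%
Yield = (14 / 52) * 100
Yield = 0.2692 * 100
Yield = 26.92%


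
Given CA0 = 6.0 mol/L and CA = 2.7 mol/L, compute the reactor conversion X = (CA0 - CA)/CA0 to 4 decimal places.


X = (CA0 - CA) / CA0
X = (6.0 - 2.7) / 6.0
X = 3.3 / 6.0
X = 0.5500


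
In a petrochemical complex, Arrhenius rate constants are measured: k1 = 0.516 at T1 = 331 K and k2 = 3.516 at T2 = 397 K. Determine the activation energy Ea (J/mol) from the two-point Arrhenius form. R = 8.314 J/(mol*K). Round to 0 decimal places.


Ea = R * ln(k2/k1) / (1/T1 - 1/T2)
ln(k2/k1) = ln(3.516/0.516) = 1.9189725
1/T1 - 1/T2 = 1/331 - 1/397 = 0.000502256349
Ea = 8.314 * 1.9189725 / 0.000502256349
Ea = 31765 J/mol


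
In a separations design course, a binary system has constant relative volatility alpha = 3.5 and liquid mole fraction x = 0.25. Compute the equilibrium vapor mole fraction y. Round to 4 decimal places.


y = alpha*x / (1 + (alpha-1)*x)
y = 3.5*0.25 / (1 + (3.5-1)*0.25)
y = 0.875 / (1 + 0.625)
y = 0.875 / 1.625
y = 0.5385


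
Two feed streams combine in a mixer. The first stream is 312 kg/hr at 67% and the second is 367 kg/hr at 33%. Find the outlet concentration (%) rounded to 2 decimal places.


Mass balance on solute: F1*x1 + F2*x2 = F3*x3
F3 = F1 + F2 = 312 + 367 = 679 kg/hr
x3 = (F1*x1 + F2*x2)/F3
x3 = (312*0.67 + 367*0.33) / 679
x3 = 48.62%


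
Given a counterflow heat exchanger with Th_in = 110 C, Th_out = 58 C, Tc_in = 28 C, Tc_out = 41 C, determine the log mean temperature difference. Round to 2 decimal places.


dT1 = Th_in - Tc_out = 110 - 41 = 69
dT2 = Th_out - Tc_in = 58 - 28 = 30
LMTD = (dT1 - dT2) / ln(dT1/dT2)
LMTD = (69 - 30) / ln(69/30)
LMTD = 46.82 K


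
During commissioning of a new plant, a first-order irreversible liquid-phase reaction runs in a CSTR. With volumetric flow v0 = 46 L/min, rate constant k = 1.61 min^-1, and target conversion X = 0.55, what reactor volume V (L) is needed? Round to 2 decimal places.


V = v0 * X / (k * (1 - X))
V = 46 * 0.55 / (1.61 * (1 - 0.55))
V = 25.3 / (1.61 * 0.45)
V = 25.3 / 0.7245
V = 34.92 L


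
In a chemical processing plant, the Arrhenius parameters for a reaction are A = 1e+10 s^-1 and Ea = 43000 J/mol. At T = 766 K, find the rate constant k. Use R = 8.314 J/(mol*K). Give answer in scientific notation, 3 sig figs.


k = A * exp(-Ea/(R*T))
k = 1e+10 * exp(-43000 / (8.314 * 766))
k = 1e+10 * exp(-6.751957)
k = 1.17e+07


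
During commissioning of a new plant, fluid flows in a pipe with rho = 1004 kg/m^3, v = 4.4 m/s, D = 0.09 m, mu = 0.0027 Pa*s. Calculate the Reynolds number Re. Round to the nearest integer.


Re = rho * v * D / mu
Re = 1004 * 4.4 * 0.09 / 0.0027
Re = 397.584 / 0.0027
Re = 147253


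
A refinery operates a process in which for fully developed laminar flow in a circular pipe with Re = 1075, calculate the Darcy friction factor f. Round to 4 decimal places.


f = 64 / Re
f = 64 / 1075
f = 0.0595


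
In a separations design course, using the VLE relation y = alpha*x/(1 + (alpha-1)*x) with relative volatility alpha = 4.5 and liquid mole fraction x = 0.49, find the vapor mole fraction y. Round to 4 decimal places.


y = alpha*x / (1 + (alpha-1)*x)
y = 4.5*0.49 / (1 + (4.5-1)*0.49)
y = 2.205 / (1 + 1.715)
y = 2.205 / 2.715
y = 0.8122


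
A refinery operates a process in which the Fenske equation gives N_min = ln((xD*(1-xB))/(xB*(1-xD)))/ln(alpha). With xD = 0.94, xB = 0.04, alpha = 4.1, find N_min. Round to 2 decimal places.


N_min = ln((xD*(1-xB))/(xB*(1-xD))) / ln(alpha)
Numerator inside ln: 0.9024 / 0.0024 = 376.0
ln(376.0) = 5.929589
ln(alpha) = ln(4.1) = 1.410987
N_min = 5.929589 / 1.410987 = 4.20


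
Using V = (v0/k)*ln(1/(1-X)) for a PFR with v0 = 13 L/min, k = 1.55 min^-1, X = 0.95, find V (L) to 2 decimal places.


V = (v0/k) * ln(1/(1-X))
V = (13/1.55) * ln(1/(1-0.95))
V = 8.387097 * ln(20.0)
V = 8.387097 * 2.995732
V = 25.13 L


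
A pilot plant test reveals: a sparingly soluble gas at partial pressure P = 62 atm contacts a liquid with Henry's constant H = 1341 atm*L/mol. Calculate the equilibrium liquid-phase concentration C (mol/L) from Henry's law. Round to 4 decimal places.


C = P / H
C = 62 / 1341
C = 0.0462 mol/L


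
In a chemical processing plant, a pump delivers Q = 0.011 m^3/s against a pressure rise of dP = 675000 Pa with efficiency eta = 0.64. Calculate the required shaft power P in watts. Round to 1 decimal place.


P = Q * dP / eta
P = 0.011 * 675000 / 0.64
P = 7425.0 / 0.64
P = 11601.6 W


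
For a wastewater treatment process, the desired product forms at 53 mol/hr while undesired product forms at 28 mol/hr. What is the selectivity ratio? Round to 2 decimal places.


S = desired product rate / undesired product rate
S = 53 / 28
S = 1.89


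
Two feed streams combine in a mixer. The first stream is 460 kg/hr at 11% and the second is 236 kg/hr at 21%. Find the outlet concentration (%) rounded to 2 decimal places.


Mass balance on solute: F1*x1 + F2*x2 = F3*x3
F3 = F1 + F2 = 460 + 236 = 696 kg/hr
x3 = (F1*x1 + F2*x2)/F3
x3 = (460*0.11 + 236*0.21) / 696
x3 = 14.39%


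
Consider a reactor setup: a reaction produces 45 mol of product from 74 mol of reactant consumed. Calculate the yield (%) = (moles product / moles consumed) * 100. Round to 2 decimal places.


Yield = (moles product / moles consumed) * 100%
Yield = (45 / 74) * 100
Yield = 0.6081 * 100
Yield = 60.81%


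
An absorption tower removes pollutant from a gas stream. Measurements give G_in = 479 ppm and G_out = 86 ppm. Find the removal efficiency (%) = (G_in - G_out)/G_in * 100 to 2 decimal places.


Efficiency = (G_in - G_out) / G_in * 100%
Efficiency = (479 - 86) / 479 * 100
Efficiency = 393 / 479 * 100
Efficiency = 82.05%


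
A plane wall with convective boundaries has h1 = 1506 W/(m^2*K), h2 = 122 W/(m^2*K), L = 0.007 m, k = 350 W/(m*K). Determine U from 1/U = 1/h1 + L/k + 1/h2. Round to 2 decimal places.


1/U = 1/h1 + L/k + 1/h2
1/U = 1/1506 + 0.007/350 + 1/122
1/U = 0.0006640106 + 2e-05 + 0.0081967213
1/U = 0.0088807319
U = 112.60 W/(m^2*K)


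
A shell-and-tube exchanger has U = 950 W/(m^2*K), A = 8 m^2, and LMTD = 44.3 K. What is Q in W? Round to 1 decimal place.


Q = U * A * LMTD
Q = 950 * 8 * 44.3
Q = 336680.0 W


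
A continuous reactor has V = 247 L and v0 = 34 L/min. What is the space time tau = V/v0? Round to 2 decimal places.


tau = V / v0
tau = 247 / 34
tau = 7.26 min


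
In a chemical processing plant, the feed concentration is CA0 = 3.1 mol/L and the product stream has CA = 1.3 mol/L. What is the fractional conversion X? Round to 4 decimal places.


X = (CA0 - CA) / CA0
X = (3.1 - 1.3) / 3.1
X = 1.8 / 3.1
X = 0.5806


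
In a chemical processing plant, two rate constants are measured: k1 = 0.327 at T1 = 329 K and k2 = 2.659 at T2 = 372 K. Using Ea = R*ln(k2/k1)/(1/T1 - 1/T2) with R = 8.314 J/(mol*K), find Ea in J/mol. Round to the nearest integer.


Ea = R * ln(k2/k1) / (1/T1 - 1/T2)
ln(k2/k1) = ln(2.659/0.327) = 2.0957452
1/T1 - 1/T2 = 1/329 - 1/372 = 0.000351341635
Ea = 8.314 * 2.0957452 / 0.000351341635
Ea = 49593 J/mol


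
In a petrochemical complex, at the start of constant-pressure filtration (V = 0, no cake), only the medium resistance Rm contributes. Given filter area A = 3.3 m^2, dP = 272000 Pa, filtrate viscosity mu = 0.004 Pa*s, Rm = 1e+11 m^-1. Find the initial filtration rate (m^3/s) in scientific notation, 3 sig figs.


rate = A * dP / (mu * Rm)
rate = 3.3 * 272000 / (0.004 * 1e+11)
rate = 897600.0 / 4.000e+08
rate = 2.24e-03 m^3/s


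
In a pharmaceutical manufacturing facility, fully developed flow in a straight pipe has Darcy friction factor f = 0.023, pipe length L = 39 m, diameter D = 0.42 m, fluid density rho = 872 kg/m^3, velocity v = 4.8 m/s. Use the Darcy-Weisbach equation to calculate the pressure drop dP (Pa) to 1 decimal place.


dP = f * (L/D) * (rho*v^2/2)
dP = 0.023 * (39/0.42) * (872*4.8^2/2)
L/D = 92.85714286
rho*v^2/2 = 872*23.04/2 = 10045.44
dP = 0.023 * 92.85714286 * 10045.44
dP = 21454.2 Pa


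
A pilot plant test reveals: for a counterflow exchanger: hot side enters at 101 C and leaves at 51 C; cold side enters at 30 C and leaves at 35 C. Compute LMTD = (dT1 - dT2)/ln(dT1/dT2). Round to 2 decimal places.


dT1 = Th_in - Tc_out = 101 - 35 = 66
dT2 = Th_out - Tc_in = 51 - 30 = 21
LMTD = (dT1 - dT2) / ln(dT1/dT2)
LMTD = (66 - 21) / ln(66/21)
LMTD = 39.30 K


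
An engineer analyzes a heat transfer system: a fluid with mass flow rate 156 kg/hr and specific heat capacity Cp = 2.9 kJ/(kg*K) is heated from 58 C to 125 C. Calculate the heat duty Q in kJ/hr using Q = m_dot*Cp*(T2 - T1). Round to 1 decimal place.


Q = m_dot * Cp * (T2 - T1)
Q = 156 * 2.9 * (125 - 58)
Q = 156 * 2.9 * 67
Q = 30310.8 kJ/hr


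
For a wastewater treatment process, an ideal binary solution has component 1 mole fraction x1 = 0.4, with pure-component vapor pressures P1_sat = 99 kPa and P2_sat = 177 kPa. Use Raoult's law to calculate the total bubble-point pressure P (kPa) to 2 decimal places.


P = x1*P1_sat + x2*P2_sat
x2 = 1 - x1 = 1 - 0.4 = 0.6
P = 0.4*99 + 0.6*177
P = 39.6 + 106.2
P = 145.80 kPa


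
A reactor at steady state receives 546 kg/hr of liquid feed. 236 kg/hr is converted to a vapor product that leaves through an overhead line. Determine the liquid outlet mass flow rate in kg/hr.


Steady-state mass balance on the main outlet: F_out = F_in - F_removed
F_out = 546 - 236
F_out = 310 kg/hr


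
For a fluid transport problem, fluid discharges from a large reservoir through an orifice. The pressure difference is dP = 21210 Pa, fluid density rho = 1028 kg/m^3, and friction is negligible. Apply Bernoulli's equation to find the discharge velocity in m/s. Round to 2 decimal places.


v = sqrt(2*dP/rho)
v = sqrt(2*21210/1028)
v = sqrt(41.264591)
v = 6.42 m/s


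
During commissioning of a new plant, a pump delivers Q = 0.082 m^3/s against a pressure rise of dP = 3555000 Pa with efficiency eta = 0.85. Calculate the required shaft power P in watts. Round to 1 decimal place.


P = Q * dP / eta
P = 0.082 * 3555000 / 0.85
P = 291510.0 / 0.85
P = 342952.9 W


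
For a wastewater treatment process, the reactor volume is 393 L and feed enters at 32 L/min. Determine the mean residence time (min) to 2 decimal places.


tau = V / v0
tau = 393 / 32
tau = 12.28 min


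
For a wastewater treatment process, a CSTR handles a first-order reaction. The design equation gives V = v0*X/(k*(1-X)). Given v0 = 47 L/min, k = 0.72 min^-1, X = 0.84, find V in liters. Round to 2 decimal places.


V = v0 * X / (k * (1 - X))
V = 47 * 0.84 / (0.72 * (1 - 0.84))
V = 39.48 / (0.72 * 0.16)
V = 39.48 / 0.1152
V = 342.71 L


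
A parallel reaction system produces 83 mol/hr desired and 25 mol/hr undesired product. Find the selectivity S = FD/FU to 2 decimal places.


S = desired product rate / undesired product rate
S = 83 / 25
S = 3.32


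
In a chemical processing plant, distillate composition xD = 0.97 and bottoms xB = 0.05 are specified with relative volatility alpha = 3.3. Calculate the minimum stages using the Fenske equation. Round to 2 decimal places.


N_min = ln((xD*(1-xB))/(xB*(1-xD))) / ln(alpha)
Numerator inside ln: 0.9215 / 0.0015 = 614.333333
ln(614.333333) = 6.420538
ln(alpha) = ln(3.3) = 1.193922
N_min = 6.420538 / 1.193922 = 5.38


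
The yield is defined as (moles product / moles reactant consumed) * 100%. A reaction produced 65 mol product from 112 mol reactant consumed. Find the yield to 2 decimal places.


Yield = (moles product / moles consumed) * 100%
Yield = (65 / 112) * 100
Yield = 0.5804 * 100
Yield = 58.04%


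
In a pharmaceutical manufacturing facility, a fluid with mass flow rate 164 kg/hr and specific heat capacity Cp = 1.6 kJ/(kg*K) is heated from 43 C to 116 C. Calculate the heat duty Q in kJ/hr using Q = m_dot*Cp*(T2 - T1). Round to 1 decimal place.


Q = m_dot * Cp * (T2 - T1)
Q = 164 * 1.6 * (116 - 43)
Q = 164 * 1.6 * 73
Q = 19155.2 kJ/hr


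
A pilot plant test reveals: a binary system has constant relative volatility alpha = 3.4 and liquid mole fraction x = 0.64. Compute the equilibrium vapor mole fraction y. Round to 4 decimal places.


y = alpha*x / (1 + (alpha-1)*x)
y = 3.4*0.64 / (1 + (3.4-1)*0.64)
y = 2.176 / (1 + 1.536)
y = 2.176 / 2.536
y = 0.8580


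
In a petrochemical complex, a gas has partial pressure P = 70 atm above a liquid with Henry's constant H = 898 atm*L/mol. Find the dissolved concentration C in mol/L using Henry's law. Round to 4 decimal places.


C = P / H
C = 70 / 898
C = 0.0780 mol/L


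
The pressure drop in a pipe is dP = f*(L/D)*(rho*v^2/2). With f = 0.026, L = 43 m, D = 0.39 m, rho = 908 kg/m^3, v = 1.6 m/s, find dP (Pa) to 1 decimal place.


dP = f * (L/D) * (rho*v^2/2)
dP = 0.026 * (43/0.39) * (908*1.6^2/2)
L/D = 110.25641026
rho*v^2/2 = 908*2.56/2 = 1162.24
dP = 0.026 * 110.25641026 * 1162.24
dP = 3331.8 Pa


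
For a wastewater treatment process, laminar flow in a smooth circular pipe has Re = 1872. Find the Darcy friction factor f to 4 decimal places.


f = 64 / Re
f = 64 / 1872
f = 0.0342


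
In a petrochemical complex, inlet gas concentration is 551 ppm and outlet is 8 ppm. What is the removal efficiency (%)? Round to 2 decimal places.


Efficiency = (G_in - G_out) / G_in * 100%
Efficiency = (551 - 8) / 551 * 100
Efficiency = 543 / 551 * 100
Efficiency = 98.55%


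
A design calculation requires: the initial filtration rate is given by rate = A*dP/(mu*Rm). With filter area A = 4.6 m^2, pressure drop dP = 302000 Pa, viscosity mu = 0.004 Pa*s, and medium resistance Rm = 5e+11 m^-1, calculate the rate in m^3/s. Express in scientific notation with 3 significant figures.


rate = A * dP / (mu * Rm)
rate = 4.6 * 302000 / (0.004 * 5e+11)
rate = 1389200.0 / 2.000e+09
rate = 6.95e-04 m^3/s


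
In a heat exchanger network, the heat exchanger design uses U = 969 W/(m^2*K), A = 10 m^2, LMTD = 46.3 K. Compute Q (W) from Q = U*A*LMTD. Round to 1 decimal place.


Q = U * A * LMTD
Q = 969 * 10 * 46.3
Q = 448647.0 W


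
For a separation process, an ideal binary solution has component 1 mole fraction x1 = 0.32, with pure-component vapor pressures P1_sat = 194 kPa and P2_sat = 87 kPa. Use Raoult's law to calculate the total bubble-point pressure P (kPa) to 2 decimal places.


P = x1*P1_sat + x2*P2_sat
x2 = 1 - x1 = 1 - 0.32 = 0.68
P = 0.32*194 + 0.68*87
P = 62.08 + 59.16
P = 121.24 kPa


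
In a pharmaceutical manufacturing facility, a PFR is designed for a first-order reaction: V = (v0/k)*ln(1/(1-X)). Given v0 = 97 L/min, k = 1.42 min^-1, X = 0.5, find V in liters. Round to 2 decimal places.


V = (v0/k) * ln(1/(1-X))
V = (97/1.42) * ln(1/(1-0.5))
V = 68.309859 * ln(2.0)
V = 68.309859 * 0.693147
V = 47.35 L


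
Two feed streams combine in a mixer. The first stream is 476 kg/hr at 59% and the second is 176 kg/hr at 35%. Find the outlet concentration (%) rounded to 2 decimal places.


Mass balance on solute: F1*x1 + F2*x2 = F3*x3
F3 = F1 + F2 = 476 + 176 = 652 kg/hr
x3 = (F1*x1 + F2*x2)/F3
x3 = (476*0.59 + 176*0.35) / 652
x3 = 52.52%


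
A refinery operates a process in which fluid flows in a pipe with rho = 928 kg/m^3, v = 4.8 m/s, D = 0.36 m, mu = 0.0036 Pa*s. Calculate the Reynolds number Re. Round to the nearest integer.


Re = rho * v * D / mu
Re = 928 * 4.8 * 0.36 / 0.0036
Re = 1603.584 / 0.0036
Re = 445440


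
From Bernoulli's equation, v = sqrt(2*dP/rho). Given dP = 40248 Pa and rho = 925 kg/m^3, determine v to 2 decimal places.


v = sqrt(2*dP/rho)
v = sqrt(2*40248/925)
v = sqrt(87.022703)
v = 9.33 m/s


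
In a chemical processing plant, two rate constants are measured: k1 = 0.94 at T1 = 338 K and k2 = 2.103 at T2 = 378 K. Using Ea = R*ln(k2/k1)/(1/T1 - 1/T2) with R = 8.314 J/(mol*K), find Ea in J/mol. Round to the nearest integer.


Ea = R * ln(k2/k1) / (1/T1 - 1/T2)
ln(k2/k1) = ln(2.103/0.94) = 0.8052403
1/T1 - 1/T2 = 1/338 - 1/378 = 0.000313077236
Ea = 8.314 * 0.8052403 / 0.000313077236
Ea = 21384 J/mol


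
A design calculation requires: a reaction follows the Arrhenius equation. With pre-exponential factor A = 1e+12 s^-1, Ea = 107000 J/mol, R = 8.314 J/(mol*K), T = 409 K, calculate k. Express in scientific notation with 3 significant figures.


k = A * exp(-Ea/(R*T))
k = 1e+12 * exp(-107000 / (8.314 * 409))
k = 1e+12 * exp(-31.466646)
k = 2.16e-02


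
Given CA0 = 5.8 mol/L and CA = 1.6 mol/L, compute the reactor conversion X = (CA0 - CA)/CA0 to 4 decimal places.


X = (CA0 - CA) / CA0
X = (5.8 - 1.6) / 5.8
X = 4.2 / 5.8
X = 0.7241


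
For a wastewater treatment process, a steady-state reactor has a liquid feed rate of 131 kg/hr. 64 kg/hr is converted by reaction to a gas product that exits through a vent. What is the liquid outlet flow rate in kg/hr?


Steady-state mass balance on the main outlet: F_out = F_in - F_removed
F_out = 131 - 64
F_out = 67 kg/hr


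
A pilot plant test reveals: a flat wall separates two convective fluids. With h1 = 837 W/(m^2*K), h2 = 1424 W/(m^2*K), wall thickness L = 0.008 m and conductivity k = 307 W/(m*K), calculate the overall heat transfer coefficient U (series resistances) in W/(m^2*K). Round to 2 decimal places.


1/U = 1/h1 + L/k + 1/h2
1/U = 1/837 + 0.008/307 + 1/1424
1/U = 0.0011947431 + 2.60586e-05 + 0.0007022472
1/U = 0.0019230489
U = 520.01 W/(m^2*K)


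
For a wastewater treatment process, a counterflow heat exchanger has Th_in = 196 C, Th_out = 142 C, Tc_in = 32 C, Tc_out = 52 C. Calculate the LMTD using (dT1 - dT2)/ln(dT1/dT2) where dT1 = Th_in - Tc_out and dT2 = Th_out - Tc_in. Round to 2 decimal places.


dT1 = Th_in - Tc_out = 196 - 52 = 144
dT2 = Th_out - Tc_in = 142 - 32 = 110
LMTD = (dT1 - dT2) / ln(dT1/dT2)
LMTD = (144 - 110) / ln(144/110)
LMTD = 126.24 K


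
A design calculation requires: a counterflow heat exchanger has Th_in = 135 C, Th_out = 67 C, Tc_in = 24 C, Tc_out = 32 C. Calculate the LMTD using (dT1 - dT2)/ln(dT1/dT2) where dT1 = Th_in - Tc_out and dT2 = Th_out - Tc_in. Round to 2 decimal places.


dT1 = Th_in - Tc_out = 135 - 32 = 103
dT2 = Th_out - Tc_in = 67 - 24 = 43
LMTD = (dT1 - dT2) / ln(dT1/dT2)
LMTD = (103 - 43) / ln(103/43)
LMTD = 68.69 K


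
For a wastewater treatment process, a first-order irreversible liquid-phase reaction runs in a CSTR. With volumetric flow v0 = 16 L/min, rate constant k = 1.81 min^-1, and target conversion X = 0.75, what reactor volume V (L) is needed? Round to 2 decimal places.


V = v0 * X / (k * (1 - X))
V = 16 * 0.75 / (1.81 * (1 - 0.75))
V = 12.0 / (1.81 * 0.25)
V = 12.0 / 0.4525
V = 26.52 L


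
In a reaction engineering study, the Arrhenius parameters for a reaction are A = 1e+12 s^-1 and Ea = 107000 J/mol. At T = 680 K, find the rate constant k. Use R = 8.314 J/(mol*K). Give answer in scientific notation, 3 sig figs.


k = A * exp(-Ea/(R*T))
k = 1e+12 * exp(-107000 / (8.314 * 680))
k = 1e+12 * exp(-18.926262)
k = 6.03e+03


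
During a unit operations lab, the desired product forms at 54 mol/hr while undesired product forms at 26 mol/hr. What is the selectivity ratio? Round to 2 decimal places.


S = desired product rate / undesired product rate
S = 54 / 26
S = 2.08


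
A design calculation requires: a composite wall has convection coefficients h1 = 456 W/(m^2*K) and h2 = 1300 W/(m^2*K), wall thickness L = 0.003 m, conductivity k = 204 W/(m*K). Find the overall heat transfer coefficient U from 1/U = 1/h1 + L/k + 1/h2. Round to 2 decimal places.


1/U = 1/h1 + L/k + 1/h2
1/U = 1/456 + 0.003/204 + 1/1300
1/U = 0.0021929825 + 1.47059e-05 + 0.0007692308
1/U = 0.0029769192
U = 335.92 W/(m^2*K)


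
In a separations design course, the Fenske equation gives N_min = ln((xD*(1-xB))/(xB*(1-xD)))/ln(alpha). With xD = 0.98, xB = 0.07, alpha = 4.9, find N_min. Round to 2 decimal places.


N_min = ln((xD*(1-xB))/(xB*(1-xD))) / ln(alpha)
Numerator inside ln: 0.9114 / 0.0014 = 651.0
ln(651.0) = 6.47851
ln(alpha) = ln(4.9) = 1.589235
N_min = 6.47851 / 1.589235 = 4.08


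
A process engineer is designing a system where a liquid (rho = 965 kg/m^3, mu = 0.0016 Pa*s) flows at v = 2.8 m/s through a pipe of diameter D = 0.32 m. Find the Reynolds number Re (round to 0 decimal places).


Re = rho * v * D / mu
Re = 965 * 2.8 * 0.32 / 0.0016
Re = 864.64 / 0.0016
Re = 540400


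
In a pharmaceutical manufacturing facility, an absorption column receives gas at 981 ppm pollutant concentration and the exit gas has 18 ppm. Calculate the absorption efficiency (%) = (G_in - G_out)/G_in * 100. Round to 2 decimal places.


Efficiency = (G_in - G_out) / G_in * 100%
Efficiency = (981 - 18) / 981 * 100
Efficiency = 963 / 981 * 100
Efficiency = 98.17%


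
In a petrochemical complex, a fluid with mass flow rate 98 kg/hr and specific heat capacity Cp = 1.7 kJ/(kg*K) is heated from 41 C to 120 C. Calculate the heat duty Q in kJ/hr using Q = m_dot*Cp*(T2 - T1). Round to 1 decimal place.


Q = m_dot * Cp * (T2 - T1)
Q = 98 * 1.7 * (120 - 41)
Q = 98 * 1.7 * 79
Q = 13161.4 kJ/hr
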